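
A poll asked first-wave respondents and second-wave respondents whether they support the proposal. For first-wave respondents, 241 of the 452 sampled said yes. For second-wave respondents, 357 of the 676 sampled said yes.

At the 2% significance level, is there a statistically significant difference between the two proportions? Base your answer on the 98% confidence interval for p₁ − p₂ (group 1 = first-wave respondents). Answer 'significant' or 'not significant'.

not significant

First, p̂₁ = 241/452 = 0.5332; p̂₂ = 357/676 = 0.5281.
The two standard errors are √(0.5332×0.4668/452) = 0.02347 and √(0.5281×0.4719/676) = 0.01920.
Because the samples are independent, SE_diff = √(0.02347² + 0.01920²) = 0.03032.
Using z* = 2.326 for 98%, ME = 2.326 × 0.03032 = 0.07052.
p̂₁ − p̂₂ = 0.0051; interval 0.0051 ± 0.07052 gives (-0.06542, 0.07562).
The interval (-0.06542, 0.07562) contains 0, so the difference is not significant.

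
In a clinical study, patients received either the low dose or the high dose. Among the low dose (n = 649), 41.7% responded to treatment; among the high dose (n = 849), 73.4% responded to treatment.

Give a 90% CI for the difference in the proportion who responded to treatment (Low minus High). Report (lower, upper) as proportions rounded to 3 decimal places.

(-0.357, -0.277)

SE₁ = √(p̂₁(1−p̂₁)/n₁) = √(0.4170·0.5830/649) = 0.01935; SE₂ = √(0.7340·0.2660/849) = 0.01516.
Independent samples: SE of the difference = √(SE₁² + SE₂²) = √(0.0003744225 + 0.0002298256) = 0.02458.
z* for 90% confidence is 1.645, so the margin of error is 1.645 × 0.02458 = 0.04043.
Point estimate p̂₁ − p̂₂ = 0.4170 − 0.7340 = -0.3170.
-0.3170 ± 0.04043 → (-0.357, -0.277).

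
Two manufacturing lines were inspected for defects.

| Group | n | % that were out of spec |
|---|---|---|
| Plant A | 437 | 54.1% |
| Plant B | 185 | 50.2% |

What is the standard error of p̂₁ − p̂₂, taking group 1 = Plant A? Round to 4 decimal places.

0.0438

SE₁ = √(p̂₁(1−p̂₁)/n₁) = √(0.5410·0.4590/437) = 0.02384; SE₂ = √(0.5020·0.4980/185) = 0.03676.
Independent samples: SE of the difference = √(SE₁² + SE₂²) = √(0.0005683456 + 0.0013512976) = 0.04381.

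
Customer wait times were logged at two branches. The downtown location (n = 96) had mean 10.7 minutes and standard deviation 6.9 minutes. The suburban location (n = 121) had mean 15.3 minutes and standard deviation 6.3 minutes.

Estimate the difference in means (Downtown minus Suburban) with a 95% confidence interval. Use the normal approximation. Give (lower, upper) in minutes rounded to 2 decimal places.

(-6.38, -2.82)

Per-group SEs: s₁/√n₁ = 6.9/√96 = 0.7042, s₂/√n₂ = 6.3/√121 = 0.5727.
Unpooled SE of the difference: √(0.49589764 + 0.32798529) = 0.9077.
Margin of error = z* · SE = 1.960 × 0.9077 = 1.7791.
x̄₁ − x̄₂ = 10.7 − 15.3 = -4.6000.
CI: -4.6000 ± 1.7791 = (-6.38, -2.82).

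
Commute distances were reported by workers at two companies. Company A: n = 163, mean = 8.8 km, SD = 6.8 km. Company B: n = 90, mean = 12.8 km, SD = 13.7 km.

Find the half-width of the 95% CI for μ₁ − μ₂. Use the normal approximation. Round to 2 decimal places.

Standard errors of each mean: 6.8/√163 = 0.5326 and 13.7/√90 = 1.4441.
SE(x̄₁ − x̄₂) = √(0.5326² + 1.4441²) = 1.5392 for independent samples with unequal variances.
With z* = 1.960, the margin is 1.960 × 1.5392 = 3.0168.

3.02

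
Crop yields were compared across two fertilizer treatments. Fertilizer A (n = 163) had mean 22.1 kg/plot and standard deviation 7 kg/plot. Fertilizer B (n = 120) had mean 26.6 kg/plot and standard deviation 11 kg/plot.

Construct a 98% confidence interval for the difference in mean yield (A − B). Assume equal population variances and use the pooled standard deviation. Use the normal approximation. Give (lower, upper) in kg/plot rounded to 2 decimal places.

Pooled variance s_p² = [162·7² + 119·11²] / (163+120−2) = 79.4911, so s_p = 8.9158.
SE_diff = s_p·√(1/n₁ + 1/n₂) = 8.9158·√(1/163 + 1/120) = 1.0724.
z* = 2.326; margin = 2.326 × 1.0724 = 2.4944.
Difference = 22.1 − 26.6 = -4.5000.
-4.5000 ± 2.4944 → (-6.99, -2.01).

(-6.99, -2.01)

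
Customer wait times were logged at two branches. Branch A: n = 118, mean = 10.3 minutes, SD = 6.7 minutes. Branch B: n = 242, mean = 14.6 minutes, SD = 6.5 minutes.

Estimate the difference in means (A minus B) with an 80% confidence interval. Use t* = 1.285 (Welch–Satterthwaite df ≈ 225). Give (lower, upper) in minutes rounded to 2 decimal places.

(-5.26, -3.34)

SE₁ = s₁/√n₁ = 6.7/√118 = 0.6168; SE₂ = 6.5/√242 = 0.4178.
Independent samples, unequal variances: SE_diff = √(SE₁² + SE₂²) = √(0.38044224 + 0.17455684) = 0.7450.
t* = 1.285, so margin of error = 1.285 × 0.7450 = 0.9573.
Difference in means = 10.3 − 14.6 = -4.3000.
-4.3000 ± 0.9573 → (-5.26, -3.34).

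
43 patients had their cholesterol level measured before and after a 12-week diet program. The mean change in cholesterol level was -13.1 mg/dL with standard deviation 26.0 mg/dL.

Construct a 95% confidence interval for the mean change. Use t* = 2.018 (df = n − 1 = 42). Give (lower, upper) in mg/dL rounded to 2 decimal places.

(-21.10, -5.10)

This is a matched-pairs design, so SE = s_d/√n = 26.0/√43 = 3.9650.
Margin = 2.018 × 3.9650 = 8.0014; the interval is -13.1 ± 8.0014 = (-21.10, -5.10).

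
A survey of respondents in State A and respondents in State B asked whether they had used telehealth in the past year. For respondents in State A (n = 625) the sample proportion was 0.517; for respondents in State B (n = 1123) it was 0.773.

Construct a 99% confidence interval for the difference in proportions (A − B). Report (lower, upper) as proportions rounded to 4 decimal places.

(-0.3167, -0.1953)

The two standard errors are √(0.5170×0.4830/625) = 0.01999 and √(0.7730×0.2270/1123) = 0.01250.
Because the samples are independent, SE_diff = √(0.01999² + 0.01250²) = 0.02358.
Using z* = 2.576 for 99%, ME = 2.576 × 0.02358 = 0.06074.
p̂₁ − p̂₂ = -0.2560; interval -0.2560 ± 0.06074 gives (-0.3167, -0.1953).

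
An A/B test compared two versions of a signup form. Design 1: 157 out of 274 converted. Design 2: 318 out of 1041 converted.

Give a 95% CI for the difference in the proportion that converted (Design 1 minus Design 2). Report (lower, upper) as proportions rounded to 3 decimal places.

(0.203, 0.332)

Sample proportions: 157/274 = 0.5730, 318/1041 = 0.3055.
Each SE is √(p̂(1−p̂)/n): √(0.5730·0.4270/274) = 0.02988 and √(0.3055·0.6945/1041) = 0.01428.
SE(p̂₁ − p̂₂) = √(SE₁² + SE₂²) = √(0.0008928144 + 0.0002039184) = 0.03312, since the two samples are independent.
At 95% confidence z* = 1.960; margin = 1.960 × 0.03312 = 0.06492.
The difference is 0.5730 − 0.3055 = 0.2675, so the interval is 0.2675 ± 0.06492 = (0.203, 0.332).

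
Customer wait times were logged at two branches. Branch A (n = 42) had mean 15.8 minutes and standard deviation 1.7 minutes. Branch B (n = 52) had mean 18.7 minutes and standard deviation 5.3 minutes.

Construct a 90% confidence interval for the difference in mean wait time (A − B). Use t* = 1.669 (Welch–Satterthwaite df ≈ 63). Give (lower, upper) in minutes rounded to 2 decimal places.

Standard errors of each mean: 1.7/√42 = 0.2623 and 5.3/√52 = 0.7350.
SE(x̄₁ − x̄₂) = √(0.2623² + 0.7350²) = 0.7804 for independent samples with unequal variances.
With t* = 1.669, the margin is 1.669 × 0.7804 = 1.3025.
x̄₁ − x̄₂ = 15.8 − 18.7 = -2.9000; the interval is -2.9000 ± 1.3025 = (-4.20, -1.60).

(-4.20, -1.60)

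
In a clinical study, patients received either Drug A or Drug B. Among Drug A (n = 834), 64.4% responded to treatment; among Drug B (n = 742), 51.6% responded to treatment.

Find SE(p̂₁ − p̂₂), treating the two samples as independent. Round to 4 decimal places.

0.0247

Each SE is √(p̂(1−p̂)/n): √(0.6440·0.3560/834) = 0.01658 and √(0.5160·0.4840/742) = 0.01835.
SE(p̂₁ − p̂₂) = √(SE₁² + SE₂²) = √(0.0002748964 + 0.0003367225) = 0.02473, since the two samples are independent.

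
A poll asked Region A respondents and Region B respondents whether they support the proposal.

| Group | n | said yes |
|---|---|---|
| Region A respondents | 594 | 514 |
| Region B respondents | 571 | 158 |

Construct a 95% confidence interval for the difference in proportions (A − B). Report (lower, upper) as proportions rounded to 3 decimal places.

First, p̂₁ = 514/594 = 0.8653; p̂₂ = 158/571 = 0.2767.
The two standard errors are √(0.8653×0.1347/594) = 0.01401 and √(0.2767×0.7233/571) = 0.01872.
Because the samples are independent, SE_diff = √(0.01401² + 0.01872²) = 0.02338.
Using z* = 1.960 for 95%, ME = 1.960 × 0.02338 = 0.04582.
p̂₁ − p̂₂ = 0.5886; interval 0.5886 ± 0.04582 gives (0.543, 0.634).

(0.543, 0.634)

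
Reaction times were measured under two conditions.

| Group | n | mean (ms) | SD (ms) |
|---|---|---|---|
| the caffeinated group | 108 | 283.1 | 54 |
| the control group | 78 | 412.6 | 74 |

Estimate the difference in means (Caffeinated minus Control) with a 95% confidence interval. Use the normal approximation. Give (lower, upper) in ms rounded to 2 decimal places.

(-148.82, -110.18)

Standard errors of each mean: 54/√108 = 5.1962 and 74/√78 = 8.3789.
SE(x̄₁ − x̄₂) = √(5.1962² + 8.3789²) = 9.8593 for independent samples with unequal variances.
With z* = 1.960, the margin is 1.960 × 9.8593 = 19.3242.
x̄₁ − x̄₂ = 283.1 − 412.6 = -129.5000; the interval is -129.5000 ± 19.3242 = (-148.82, -110.18).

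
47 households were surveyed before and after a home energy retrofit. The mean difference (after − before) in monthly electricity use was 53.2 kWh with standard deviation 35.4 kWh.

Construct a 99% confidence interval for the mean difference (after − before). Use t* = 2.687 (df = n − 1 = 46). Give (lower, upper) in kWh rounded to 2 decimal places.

(39.33, 67.07)

Paired design: SE = s_d/√n = 35.4/√47 = 5.1636.
t* = 2.687; margin of error = 2.687 × 5.1636 = 13.8746.
53.2 ± 13.8746 → (39.33, 67.07).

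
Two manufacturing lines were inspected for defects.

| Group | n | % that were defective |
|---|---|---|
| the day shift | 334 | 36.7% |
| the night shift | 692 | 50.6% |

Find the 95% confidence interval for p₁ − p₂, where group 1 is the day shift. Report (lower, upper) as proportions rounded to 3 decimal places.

The two standard errors are √(0.3670×0.6330/334) = 0.02637 and √(0.5060×0.4940/692) = 0.01901.
Because the samples are independent, SE_diff = √(0.02637² + 0.01901²) = 0.03251.
Using z* = 1.960 for 95%, ME = 1.960 × 0.03251 = 0.06372.
p̂₁ − p̂₂ = -0.1390; interval -0.1390 ± 0.06372 gives (-0.203, -0.075).

(-0.203, -0.075)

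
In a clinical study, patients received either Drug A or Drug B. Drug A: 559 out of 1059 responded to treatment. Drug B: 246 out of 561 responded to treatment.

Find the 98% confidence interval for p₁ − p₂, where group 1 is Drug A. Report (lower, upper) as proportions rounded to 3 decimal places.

Sample proportions: 559/1059 = 0.5279, 246/561 = 0.4385.
Each SE is √(p̂(1−p̂)/n): √(0.5279·0.4721/1059) = 0.01534 and √(0.4385·0.5615/561) = 0.02095.
SE(p̂₁ − p̂₂) = √(SE₁² + SE₂²) = √(0.0002353156 + 0.0004389025) = 0.02597, since the two samples are independent.
At 98% confidence z* = 2.326; margin = 2.326 × 0.02597 = 0.06041.
The difference is 0.5279 − 0.4385 = 0.0894, so the interval is 0.0894 ± 0.06041 = (0.029, 0.150).

(0.029, 0.150)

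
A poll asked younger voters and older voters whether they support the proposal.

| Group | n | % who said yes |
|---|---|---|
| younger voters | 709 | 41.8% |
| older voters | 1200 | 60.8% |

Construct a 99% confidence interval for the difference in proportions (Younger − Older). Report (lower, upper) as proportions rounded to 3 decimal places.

The two standard errors are √(0.4180×0.5820/709) = 0.01852 and √(0.6080×0.3920/1200) = 0.01409.
Because the samples are independent, SE_diff = √(0.01852² + 0.01409²) = 0.02327.
Using z* = 2.576 for 99%, ME = 2.576 × 0.02327 = 0.05994.
p̂₁ − p̂₂ = -0.1900; interval -0.1900 ± 0.05994 gives (-0.250, -0.130).

(-0.250, -0.130)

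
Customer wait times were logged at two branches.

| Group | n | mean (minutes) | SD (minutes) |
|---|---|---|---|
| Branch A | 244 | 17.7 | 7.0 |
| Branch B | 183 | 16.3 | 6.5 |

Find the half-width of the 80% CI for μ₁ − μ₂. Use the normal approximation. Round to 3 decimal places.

0.842

Standard errors of each mean: 7.0/√244 = 0.4481 and 6.5/√183 = 0.4805.
SE(x̄₁ − x̄₂) = √(0.4481² + 0.4805²) = 0.6570 for independent samples with unequal variances.
With z* = 1.282, the margin is 1.282 × 0.6570 = 0.8423.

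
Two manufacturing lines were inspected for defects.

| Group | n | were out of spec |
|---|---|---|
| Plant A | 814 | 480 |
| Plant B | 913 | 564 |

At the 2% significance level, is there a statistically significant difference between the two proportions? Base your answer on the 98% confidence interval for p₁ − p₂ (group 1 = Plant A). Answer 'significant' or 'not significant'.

Sample proportions: 480/814 = 0.5897, 564/913 = 0.6177.
Each SE is √(p̂(1−p̂)/n): √(0.5897·0.4103/814) = 0.01724 and √(0.6177·0.3823/913) = 0.01608.
SE(p̂₁ − p̂₂) = √(SE₁² + SE₂²) = √(0.0002972176 + 0.0002585664) = 0.02358, since the two samples are independent.
At 98% confidence z* = 2.326; margin = 2.326 × 0.02358 = 0.05485.
The difference is 0.5897 − 0.6177 = -0.0280, so the interval is -0.0280 ± 0.05485 = (-0.08285, 0.02685).
The interval (-0.08285, 0.02685) contains 0, so the difference is not significant.

not significant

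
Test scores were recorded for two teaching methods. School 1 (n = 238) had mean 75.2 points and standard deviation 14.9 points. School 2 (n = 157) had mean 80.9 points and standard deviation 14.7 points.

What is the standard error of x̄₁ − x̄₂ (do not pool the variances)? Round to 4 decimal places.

SE₁ = s₁/√n₁ = 14.9/√238 = 0.9658; SE₂ = 14.7/√157 = 1.1732.
Independent samples, unequal variances: SE_diff = √(SE₁² + SE₂²) = √(0.93276964 + 1.37639824) = 1.5196.

1.5196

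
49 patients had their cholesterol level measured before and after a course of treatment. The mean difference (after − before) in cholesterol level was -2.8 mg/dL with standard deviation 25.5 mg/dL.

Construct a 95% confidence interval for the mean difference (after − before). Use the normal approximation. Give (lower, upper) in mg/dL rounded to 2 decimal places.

(-9.94, 4.34)

This is a matched-pairs design, so SE = s_d/√n = 25.5/√49 = 3.6429.
Margin = 1.960 × 3.6429 = 7.1401; the interval is -2.8 ± 7.1401 = (-9.94, 4.34).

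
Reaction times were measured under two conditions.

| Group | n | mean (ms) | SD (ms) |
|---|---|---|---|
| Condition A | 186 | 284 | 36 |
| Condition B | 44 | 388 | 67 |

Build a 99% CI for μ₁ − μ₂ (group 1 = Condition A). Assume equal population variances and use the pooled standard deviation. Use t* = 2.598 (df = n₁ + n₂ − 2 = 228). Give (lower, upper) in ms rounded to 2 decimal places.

s_p = √[((n₁−1)s₁² + (n₂−1)s₂²)/(n₁+n₂−2)] = √[(185·36² + 43·67²)/228] = 43.5682.
SE = 43.5682·√(1/186 + 1/44) = 7.3038.
With t* = 2.598, margin = 2.598 × 7.3038 = 18.9753.
x̄₁ − x̄₂ = 284 − 388 = -104.0000; interval -104.0000 ± 18.9753 = (-122.98, -85.02).

(-122.98, -85.02)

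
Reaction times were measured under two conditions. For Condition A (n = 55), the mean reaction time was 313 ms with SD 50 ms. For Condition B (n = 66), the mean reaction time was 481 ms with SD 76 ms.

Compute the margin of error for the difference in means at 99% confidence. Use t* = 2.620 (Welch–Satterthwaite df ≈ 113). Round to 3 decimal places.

Per-group SEs: s₁/√n₁ = 50/√55 = 6.7420, s₂/√n₂ = 76/√66 = 9.3550.
Unpooled SE of the difference: √(45.454564 + 87.516025) = 11.5313.
Margin of error = t* · SE = 2.620 × 11.5313 = 30.2120.

30.212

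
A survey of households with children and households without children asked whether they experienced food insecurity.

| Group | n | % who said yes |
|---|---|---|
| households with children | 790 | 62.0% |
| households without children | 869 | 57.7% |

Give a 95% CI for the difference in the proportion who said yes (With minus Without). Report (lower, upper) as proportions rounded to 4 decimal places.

Each SE is √(p̂(1−p̂)/n): √(0.6200·0.3800/790) = 0.01727 and √(0.5770·0.4230/869) = 0.01676.
SE(p̂₁ − p̂₂) = √(SE₁² + SE₂²) = √(0.0002982529 + 0.0002808976) = 0.02407, since the two samples are independent.
At 95% confidence z* = 1.960; margin = 1.960 × 0.02407 = 0.04718.
The difference is 0.6200 − 0.5770 = 0.0430, so the interval is 0.0430 ± 0.04718 = (-0.0042, 0.0902).

(-0.0042, 0.0902)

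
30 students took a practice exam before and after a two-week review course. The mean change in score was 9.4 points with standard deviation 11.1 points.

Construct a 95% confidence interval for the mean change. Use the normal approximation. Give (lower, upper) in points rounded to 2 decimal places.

This is a matched-pairs design, so SE = s_d/√n = 11.1/√30 = 2.0266.
Margin = 1.960 × 2.0266 = 3.9721; the interval is 9.4 ± 3.9721 = (5.43, 13.37).

(5.43, 13.37)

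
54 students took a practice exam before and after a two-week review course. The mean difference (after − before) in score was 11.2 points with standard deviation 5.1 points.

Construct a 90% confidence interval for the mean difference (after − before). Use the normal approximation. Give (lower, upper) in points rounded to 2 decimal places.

(10.06, 12.34)

This is a matched-pairs design, so SE = s_d/√n = 5.1/√54 = 0.6940.
Margin = 1.645 × 0.6940 = 1.1416; the interval is 11.2 ± 1.1416 = (10.06, 12.34).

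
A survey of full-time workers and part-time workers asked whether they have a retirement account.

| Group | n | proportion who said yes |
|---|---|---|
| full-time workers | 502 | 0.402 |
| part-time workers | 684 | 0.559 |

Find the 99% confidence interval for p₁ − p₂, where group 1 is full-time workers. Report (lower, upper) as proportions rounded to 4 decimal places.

(-0.2316, -0.0824)

The two standard errors are √(0.4020×0.5980/502) = 0.02188 and √(0.5590×0.4410/684) = 0.01898.
Because the samples are independent, SE_diff = √(0.02188² + 0.01898²) = 0.02897.
Using z* = 2.576 for 99%, ME = 2.576 × 0.02897 = 0.07463.
p̂₁ − p̂₂ = -0.1570; interval -0.1570 ± 0.07463 gives (-0.2316, -0.0824).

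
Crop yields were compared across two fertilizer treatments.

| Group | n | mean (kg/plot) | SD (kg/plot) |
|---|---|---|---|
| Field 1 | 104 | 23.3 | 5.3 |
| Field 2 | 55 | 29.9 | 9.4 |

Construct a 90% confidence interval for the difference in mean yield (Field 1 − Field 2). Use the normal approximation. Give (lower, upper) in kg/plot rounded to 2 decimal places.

(-8.85, -4.35)

Standard errors of each mean: 5.3/√104 = 0.5197 and 9.4/√55 = 1.2675.
SE(x̄₁ − x̄₂) = √(0.5197² + 1.2675²) = 1.3699 for independent samples with unequal variances.
With z* = 1.645, the margin is 1.645 × 1.3699 = 2.2535.
x̄₁ − x̄₂ = 23.3 − 29.9 = -6.6000; the interval is -6.6000 ± 2.2535 = (-8.85, -4.35).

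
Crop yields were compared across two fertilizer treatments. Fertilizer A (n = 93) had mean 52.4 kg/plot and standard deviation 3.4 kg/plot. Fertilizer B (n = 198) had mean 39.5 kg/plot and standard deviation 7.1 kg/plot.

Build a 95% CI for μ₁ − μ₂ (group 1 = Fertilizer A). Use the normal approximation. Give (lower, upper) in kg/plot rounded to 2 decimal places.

Per-group SEs: s₁/√n₁ = 3.4/√93 = 0.3526, s₂/√n₂ = 7.1/√198 = 0.5046.
Unpooled SE of the difference: √(0.12432676 + 0.25462116) = 0.6156.
Margin of error = z* · SE = 1.960 × 0.6156 = 1.2066.
x̄₁ − x̄₂ = 52.4 − 39.5 = 12.9000.
CI: 12.9000 ± 1.2066 = (11.69, 14.11).

(11.69, 14.11)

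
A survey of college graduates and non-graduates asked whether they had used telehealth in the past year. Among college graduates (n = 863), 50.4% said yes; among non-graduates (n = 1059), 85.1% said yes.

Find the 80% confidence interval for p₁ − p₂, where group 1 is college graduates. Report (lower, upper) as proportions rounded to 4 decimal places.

(-0.3729, -0.3211)

The two standard errors are √(0.5040×0.4960/863) = 0.01702 and √(0.8510×0.1490/1059) = 0.01094.
Because the samples are independent, SE_diff = √(0.01702² + 0.01094²) = 0.02023.
Using z* = 1.282 for 80%, ME = 1.282 × 0.02023 = 0.02593.
p̂₁ − p̂₂ = -0.3470; interval -0.3470 ± 0.02593 gives (-0.3729, -0.3211).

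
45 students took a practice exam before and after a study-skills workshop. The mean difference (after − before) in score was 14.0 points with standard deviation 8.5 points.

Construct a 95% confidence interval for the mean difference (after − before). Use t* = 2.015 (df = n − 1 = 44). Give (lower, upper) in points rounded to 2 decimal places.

This is a matched-pairs design, so SE = s_d/√n = 8.5/√45 = 1.2671.
Margin = 2.015 × 1.2671 = 2.5532; the interval is 14.0 ± 2.5532 = (11.45, 16.55).

(11.45, 16.55)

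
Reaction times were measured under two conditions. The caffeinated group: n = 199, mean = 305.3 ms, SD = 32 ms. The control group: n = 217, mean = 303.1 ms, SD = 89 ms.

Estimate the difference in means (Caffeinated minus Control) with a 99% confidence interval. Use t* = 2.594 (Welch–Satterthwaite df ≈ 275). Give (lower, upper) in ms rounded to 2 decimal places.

(-14.54, 18.94)

Standard errors of each mean: 32/√199 = 2.2684 and 89/√217 = 6.0417.
SE(x̄₁ − x̄₂) = √(2.2684² + 6.0417²) = 6.4535 for independent samples with unequal variances.
With t* = 2.594, the margin is 2.594 × 6.4535 = 16.7404.
x̄₁ − x̄₂ = 305.3 − 303.1 = 2.2000; the interval is 2.2000 ± 16.7404 = (-14.54, 18.94).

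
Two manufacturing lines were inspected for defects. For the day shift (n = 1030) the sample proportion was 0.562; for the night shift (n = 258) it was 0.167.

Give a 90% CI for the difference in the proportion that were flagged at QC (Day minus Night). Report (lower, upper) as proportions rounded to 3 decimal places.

SE₁ = √(p̂₁(1−p̂₁)/n₁) = √(0.5620·0.4380/1030) = 0.01546; SE₂ = √(0.1670·0.8330/258) = 0.02322.
Independent samples: SE of the difference = √(SE₁² + SE₂²) = √(0.0002390116 + 0.0005391684) = 0.02790.
z* for 90% confidence is 1.645, so the margin of error is 1.645 × 0.02790 = 0.04590.
Point estimate p̂₁ − p̂₂ = 0.5620 − 0.1670 = 0.3950.
0.3950 ± 0.04590 → (0.349, 0.441).

(0.349, 0.441)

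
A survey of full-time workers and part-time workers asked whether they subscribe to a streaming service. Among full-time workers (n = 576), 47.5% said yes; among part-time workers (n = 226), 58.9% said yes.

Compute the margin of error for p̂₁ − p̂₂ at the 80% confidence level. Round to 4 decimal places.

0.0497

Each SE is √(p̂(1−p̂)/n): √(0.4750·0.5250/576) = 0.02081 and √(0.5890·0.4110/226) = 0.03273.
SE(p̂₁ − p̂₂) = √(SE₁² + SE₂²) = √(0.0004330561 + 0.0010712529) = 0.03879, since the two samples are independent.
At 80% confidence z* = 1.282; margin = 1.282 × 0.03879 = 0.04973.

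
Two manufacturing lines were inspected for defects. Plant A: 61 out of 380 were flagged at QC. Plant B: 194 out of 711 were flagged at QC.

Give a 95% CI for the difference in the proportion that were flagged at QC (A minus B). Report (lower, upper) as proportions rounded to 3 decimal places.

(-0.162, -0.063)

p̂₁ = 61/380 = 0.1605 and p̂₂ = 194/711 = 0.2729.
SE₁ = √(p̂₁(1−p̂₁)/n₁) = √(0.1605·0.8395/380) = 0.01883; SE₂ = √(0.2729·0.7271/711) = 0.01671.
Independent samples: SE of the difference = √(SE₁² + SE₂²) = √(0.0003545689 + 0.0002792241) = 0.02518.
z* for 95% confidence is 1.960, so the margin of error is 1.960 × 0.02518 = 0.04935.
Point estimate p̂₁ − p̂₂ = 0.1605 − 0.2729 = -0.1124.
-0.1124 ± 0.04935 → (-0.162, -0.063).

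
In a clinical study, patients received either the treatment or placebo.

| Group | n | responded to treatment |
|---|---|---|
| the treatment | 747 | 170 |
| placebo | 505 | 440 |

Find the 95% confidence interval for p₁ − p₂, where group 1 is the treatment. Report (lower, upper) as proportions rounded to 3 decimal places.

Sample proportions: 170/747 = 0.2276, 440/505 = 0.8713.
Each SE is √(p̂(1−p̂)/n): √(0.2276·0.7724/747) = 0.01534 and √(0.8713·0.1287/505) = 0.01490.
SE(p̂₁ − p̂₂) = √(SE₁² + SE₂²) = √(0.0002353156 + 0.00022201) = 0.02139, since the two samples are independent.
At 95% confidence z* = 1.960; margin = 1.960 × 0.02139 = 0.04192.
The difference is 0.2276 − 0.8713 = -0.6437, so the interval is -0.6437 ± 0.04192 = (-0.686, -0.602).

(-0.686, -0.602)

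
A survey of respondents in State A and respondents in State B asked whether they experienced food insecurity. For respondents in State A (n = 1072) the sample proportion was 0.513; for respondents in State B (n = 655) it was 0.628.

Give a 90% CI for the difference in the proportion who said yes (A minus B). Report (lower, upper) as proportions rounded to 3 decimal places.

(-0.155, -0.075)

SE₁ = √(p̂₁(1−p̂₁)/n₁) = √(0.5130·0.4870/1072) = 0.01527; SE₂ = √(0.6280·0.3720/655) = 0.01889.
Independent samples: SE of the difference = √(SE₁² + SE₂²) = √(0.0002331729 + 0.0003568321) = 0.02429.
z* for 90% confidence is 1.645, so the margin of error is 1.645 × 0.02429 = 0.03996.
Point estimate p̂₁ − p̂₂ = 0.5130 − 0.6280 = -0.1150.
-0.1150 ± 0.03996 → (-0.155, -0.075).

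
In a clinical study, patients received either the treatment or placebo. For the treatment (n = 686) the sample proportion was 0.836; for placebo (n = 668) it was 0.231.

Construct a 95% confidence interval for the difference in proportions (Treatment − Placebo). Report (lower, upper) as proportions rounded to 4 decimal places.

The two standard errors are √(0.8360×0.1640/686) = 0.01414 and √(0.2310×0.7690/668) = 0.01631.
Because the samples are independent, SE_diff = √(0.01414² + 0.01631²) = 0.02159.
Using z* = 1.960 for 95%, ME = 1.960 × 0.02159 = 0.04232.
p̂₁ − p̂₂ = 0.6050; interval 0.6050 ± 0.04232 gives (0.5627, 0.6473).

(0.5627, 0.6473)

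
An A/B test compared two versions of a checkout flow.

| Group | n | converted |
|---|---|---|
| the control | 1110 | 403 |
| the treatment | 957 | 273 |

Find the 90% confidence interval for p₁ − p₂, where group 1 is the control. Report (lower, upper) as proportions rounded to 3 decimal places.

(0.044, 0.112)

Sample proportions: 403/1110 = 0.3631, 273/957 = 0.2853.
Each SE is √(p̂(1−p̂)/n): √(0.3631·0.6369/1110) = 0.01443 and √(0.2853·0.7147/957) = 0.01460.
SE(p̂₁ − p̂₂) = √(SE₁² + SE₂²) = √(0.0002082249 + 0.00021316) = 0.02053, since the two samples are independent.
At 90% confidence z* = 1.645; margin = 1.645 × 0.02053 = 0.03377.
The difference is 0.3631 − 0.2853 = 0.0778, so the interval is 0.0778 ± 0.03377 = (0.044, 0.112).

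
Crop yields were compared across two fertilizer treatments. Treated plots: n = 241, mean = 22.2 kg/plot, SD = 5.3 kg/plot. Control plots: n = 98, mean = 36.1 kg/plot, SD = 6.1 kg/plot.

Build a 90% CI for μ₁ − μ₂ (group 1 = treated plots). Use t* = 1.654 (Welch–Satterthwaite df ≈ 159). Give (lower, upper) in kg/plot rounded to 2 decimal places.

Per-group SEs: s₁/√n₁ = 5.3/√241 = 0.3414, s₂/√n₂ = 6.1/√98 = 0.6162.
Unpooled SE of the difference: √(0.11655396 + 0.37970244) = 0.7045.
Margin of error = t* · SE = 1.654 × 0.7045 = 1.1652.
x̄₁ − x̄₂ = 22.2 − 36.1 = -13.9000.
CI: -13.9000 ± 1.1652 = (-15.07, -12.73).

(-15.07, -12.73)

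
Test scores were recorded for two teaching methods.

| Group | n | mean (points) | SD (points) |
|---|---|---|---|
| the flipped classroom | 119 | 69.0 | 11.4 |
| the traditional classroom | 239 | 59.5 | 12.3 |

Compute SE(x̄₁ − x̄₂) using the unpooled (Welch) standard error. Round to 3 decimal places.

SE₁ = s₁/√n₁ = 11.4/√119 = 1.0450; SE₂ = 12.3/√239 = 0.7956.
Independent samples, unequal variances: SE_diff = √(SE₁² + SE₂²) = √(1.092025 + 0.63297936) = 1.3134.

1.313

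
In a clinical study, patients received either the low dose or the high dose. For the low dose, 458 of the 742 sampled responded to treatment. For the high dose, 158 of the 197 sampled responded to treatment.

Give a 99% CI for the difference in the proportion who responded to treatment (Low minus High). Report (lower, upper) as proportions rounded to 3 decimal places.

First, p̂₁ = 458/742 = 0.6173; p̂₂ = 158/197 = 0.8020.
The two standard errors are √(0.6173×0.3827/742) = 0.01784 and √(0.8020×0.1980/197) = 0.02839.
Because the samples are independent, SE_diff = √(0.01784² + 0.02839²) = 0.03353.
Using z* = 2.576 for 99%, ME = 2.576 × 0.03353 = 0.08637.
p̂₁ − p̂₂ = -0.1847; interval -0.1847 ± 0.08637 gives (-0.271, -0.098).

(-0.271, -0.098)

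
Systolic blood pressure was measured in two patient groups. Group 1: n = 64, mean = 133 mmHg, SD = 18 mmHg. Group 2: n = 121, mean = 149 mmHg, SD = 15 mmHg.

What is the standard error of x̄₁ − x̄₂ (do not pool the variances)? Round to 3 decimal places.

2.631

Per-group SEs: s₁/√n₁ = 18/√64 = 2.2500, s₂/√n₂ = 15/√121 = 1.3636.
Unpooled SE of the difference: √(5.0625 + 1.85940496) = 2.6310.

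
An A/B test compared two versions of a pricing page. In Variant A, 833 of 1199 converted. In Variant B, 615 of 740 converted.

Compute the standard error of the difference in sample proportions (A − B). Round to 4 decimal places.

0.0191

First, p̂₁ = 833/1199 = 0.6947; p̂₂ = 615/740 = 0.8311.
The two standard errors are √(0.6947×0.3053/1199) = 0.01330 and √(0.8311×0.1689/740) = 0.01377.
Because the samples are independent, SE_diff = √(0.01330² + 0.01377²) = 0.01914.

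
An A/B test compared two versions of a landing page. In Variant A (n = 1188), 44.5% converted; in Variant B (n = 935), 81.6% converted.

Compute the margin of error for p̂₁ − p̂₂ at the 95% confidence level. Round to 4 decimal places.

The two standard errors are √(0.4450×0.5550/1188) = 0.01442 and √(0.8160×0.1840/935) = 0.01267.
Because the samples are independent, SE_diff = √(0.01442² + 0.01267²) = 0.01920.
Using z* = 1.960 for 95%, ME = 1.960 × 0.01920 = 0.03763.

0.0376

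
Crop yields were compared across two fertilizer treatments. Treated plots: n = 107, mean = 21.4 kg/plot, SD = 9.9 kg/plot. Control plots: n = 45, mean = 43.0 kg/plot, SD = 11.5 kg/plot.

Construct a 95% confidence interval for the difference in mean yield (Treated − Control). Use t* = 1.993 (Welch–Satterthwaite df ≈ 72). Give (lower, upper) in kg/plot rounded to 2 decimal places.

Standard errors of each mean: 9.9/√107 = 0.9571 and 11.5/√45 = 1.7143.
SE(x̄₁ − x̄₂) = √(0.9571² + 1.7143²) = 1.9634 for independent samples with unequal variances.
With t* = 1.993, the margin is 1.993 × 1.9634 = 3.9131.
x̄₁ − x̄₂ = 21.4 − 43.0 = -21.6000; the interval is -21.6000 ± 3.9131 = (-25.51, -17.69).

(-25.51, -17.69)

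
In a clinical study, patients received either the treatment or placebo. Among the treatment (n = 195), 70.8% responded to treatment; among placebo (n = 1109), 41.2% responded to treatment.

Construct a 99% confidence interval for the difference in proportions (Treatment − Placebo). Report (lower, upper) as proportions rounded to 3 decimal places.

Each SE is √(p̂(1−p̂)/n): √(0.7080·0.2920/195) = 0.03256 and √(0.4120·0.5880/1109) = 0.01478.
SE(p̂₁ − p̂₂) = √(SE₁² + SE₂²) = √(0.0010601536 + 0.0002184484) = 0.03576, since the two samples are independent.
At 99% confidence z* = 2.576; margin = 2.576 × 0.03576 = 0.09212.
The difference is 0.7080 − 0.4120 = 0.2960, so the interval is 0.2960 ± 0.09212 = (0.204, 0.388).

(0.204, 0.388)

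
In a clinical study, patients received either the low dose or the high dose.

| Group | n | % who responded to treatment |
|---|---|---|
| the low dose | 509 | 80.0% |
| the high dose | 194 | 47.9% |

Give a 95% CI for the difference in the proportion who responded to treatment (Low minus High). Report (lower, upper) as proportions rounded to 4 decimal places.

SE₁ = √(p̂₁(1−p̂₁)/n₁) = √(0.8000·0.2000/509) = 0.01773; SE₂ = √(0.4790·0.5210/194) = 0.03587.
Independent samples: SE of the difference = √(SE₁² + SE₂²) = √(0.0003143529 + 0.0012866569) = 0.04001.
z* for 95% confidence is 1.960, so the margin of error is 1.960 × 0.04001 = 0.07842.
Point estimate p̂₁ − p̂₂ = 0.8000 − 0.4790 = 0.3210.
0.3210 ± 0.07842 → (0.2426, 0.3994).

(0.2426, 0.3994)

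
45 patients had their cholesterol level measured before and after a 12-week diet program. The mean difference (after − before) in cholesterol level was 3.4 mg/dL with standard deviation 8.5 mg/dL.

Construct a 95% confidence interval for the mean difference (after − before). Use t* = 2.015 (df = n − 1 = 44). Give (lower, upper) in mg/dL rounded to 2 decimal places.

(0.85, 5.95)

This is a matched-pairs design, so SE = s_d/√n = 8.5/√45 = 1.2671.
Margin = 2.015 × 1.2671 = 2.5532; the interval is 3.4 ± 2.5532 = (0.85, 5.95).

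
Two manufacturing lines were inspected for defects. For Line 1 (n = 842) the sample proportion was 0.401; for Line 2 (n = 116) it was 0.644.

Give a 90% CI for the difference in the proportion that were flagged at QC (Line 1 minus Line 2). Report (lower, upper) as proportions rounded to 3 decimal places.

(-0.321, -0.165)

The two standard errors are √(0.4010×0.5990/842) = 0.01689 and √(0.6440×0.3560/116) = 0.04446.
Because the samples are independent, SE_diff = √(0.01689² + 0.04446²) = 0.04756.
Using z* = 1.645 for 90%, ME = 1.645 × 0.04756 = 0.07824.
p̂₁ − p̂₂ = -0.2430; interval -0.2430 ± 0.07824 gives (-0.321, -0.165).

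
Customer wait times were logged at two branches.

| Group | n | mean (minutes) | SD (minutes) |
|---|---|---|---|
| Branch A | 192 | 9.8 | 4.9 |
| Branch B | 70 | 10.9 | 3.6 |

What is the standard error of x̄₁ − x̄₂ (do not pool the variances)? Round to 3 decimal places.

0.557

Standard errors of each mean: 4.9/√192 = 0.3536 and 3.6/√70 = 0.4303.
SE(x̄₁ − x̄₂) = √(0.3536² + 0.4303²) = 0.5569 for independent samples with unequal variances.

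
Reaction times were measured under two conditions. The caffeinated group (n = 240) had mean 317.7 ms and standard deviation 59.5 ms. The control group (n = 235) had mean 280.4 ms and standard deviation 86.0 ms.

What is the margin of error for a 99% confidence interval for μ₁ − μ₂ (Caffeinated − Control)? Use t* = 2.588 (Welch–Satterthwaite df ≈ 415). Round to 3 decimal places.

Per-group SEs: s₁/√n₁ = 59.5/√240 = 3.8407, s₂/√n₂ = 86.0/√235 = 5.6100.
Unpooled SE of the difference: √(14.75097649 + 31.4721) = 6.7988.
Margin of error = t* · SE = 2.588 × 6.7988 = 17.5953.

17.595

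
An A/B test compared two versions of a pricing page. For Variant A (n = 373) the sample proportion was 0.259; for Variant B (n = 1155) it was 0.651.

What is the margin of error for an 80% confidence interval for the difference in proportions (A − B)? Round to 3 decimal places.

SE₁ = √(p̂₁(1−p̂₁)/n₁) = √(0.2590·0.7410/373) = 0.02268; SE₂ = √(0.6510·0.3490/1155) = 0.01403.
Independent samples: SE of the difference = √(SE₁² + SE₂²) = √(0.0005143824 + 0.0001968409) = 0.02667.
z* for 80% confidence is 1.282, so the margin of error is 1.282 × 0.02667 = 0.03419.

0.034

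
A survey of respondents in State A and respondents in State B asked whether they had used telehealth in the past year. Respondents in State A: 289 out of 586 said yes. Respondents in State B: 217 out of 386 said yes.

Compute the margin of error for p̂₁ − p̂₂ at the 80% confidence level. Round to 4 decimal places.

0.0418

p̂₁ = 289/586 = 0.4932 and p̂₂ = 217/386 = 0.5622.
SE₁ = √(p̂₁(1−p̂₁)/n₁) = √(0.4932·0.5068/586) = 0.02065; SE₂ = √(0.5622·0.4378/386) = 0.02525.
Independent samples: SE of the difference = √(SE₁² + SE₂²) = √(0.0004264225 + 0.0006375625) = 0.03262.
z* for 80% confidence is 1.282, so the margin of error is 1.282 × 0.03262 = 0.04182.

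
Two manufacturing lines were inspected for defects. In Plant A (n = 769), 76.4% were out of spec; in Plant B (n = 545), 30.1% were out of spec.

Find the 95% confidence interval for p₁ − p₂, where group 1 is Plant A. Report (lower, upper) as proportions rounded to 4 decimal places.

The two standard errors are √(0.7640×0.2360/769) = 0.01531 and √(0.3010×0.6990/545) = 0.01965.
Because the samples are independent, SE_diff = √(0.01531² + 0.01965²) = 0.02491.
Using z* = 1.960 for 95%, ME = 1.960 × 0.02491 = 0.04882.
p̂₁ − p̂₂ = 0.4630; interval 0.4630 ± 0.04882 gives (0.4142, 0.5118).

(0.4142, 0.5118)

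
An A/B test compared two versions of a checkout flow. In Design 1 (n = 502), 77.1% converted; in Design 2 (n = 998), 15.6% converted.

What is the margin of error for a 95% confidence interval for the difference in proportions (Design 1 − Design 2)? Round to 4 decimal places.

SE₁ = √(p̂₁(1−p̂₁)/n₁) = √(0.7710·0.2290/502) = 0.01875; SE₂ = √(0.1560·0.8440/998) = 0.01149.
Independent samples: SE of the difference = √(SE₁² + SE₂²) = √(0.0003515625 + 0.0001320201) = 0.02199.
z* for 95% confidence is 1.960, so the margin of error is 1.960 × 0.02199 = 0.04310.

0.0431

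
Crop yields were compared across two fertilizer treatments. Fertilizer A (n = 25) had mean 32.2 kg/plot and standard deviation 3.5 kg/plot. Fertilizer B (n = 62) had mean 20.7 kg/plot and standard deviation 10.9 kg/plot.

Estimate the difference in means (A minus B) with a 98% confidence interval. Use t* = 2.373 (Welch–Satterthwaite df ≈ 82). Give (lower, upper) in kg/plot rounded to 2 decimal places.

Standard errors of each mean: 3.5/√25 = 0.7000 and 10.9/√62 = 1.3843.
SE(x̄₁ − x̄₂) = √(0.7000² + 1.3843²) = 1.5512 for independent samples with unequal variances.
With t* = 2.373, the margin is 2.373 × 1.5512 = 3.6810.
x̄₁ − x̄₂ = 32.2 − 20.7 = 11.5000; the interval is 11.5000 ± 3.6810 = (7.82, 15.18).

(7.82, 15.18)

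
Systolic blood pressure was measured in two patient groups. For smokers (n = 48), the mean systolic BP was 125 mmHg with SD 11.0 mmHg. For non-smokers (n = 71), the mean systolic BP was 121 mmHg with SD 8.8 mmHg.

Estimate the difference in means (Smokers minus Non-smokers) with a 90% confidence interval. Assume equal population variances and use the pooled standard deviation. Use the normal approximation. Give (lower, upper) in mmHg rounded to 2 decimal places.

(1.00, 7.00)

s_p = √[((n₁−1)s₁² + (n₂−1)s₂²)/(n₁+n₂−2)] = √[(47·11.0² + 70·8.8²)/117] = 9.7436.
SE = 9.7436·√(1/48 + 1/71) = 1.8207.
With z* = 1.645, margin = 1.645 × 1.8207 = 2.9951.
x̄₁ − x̄₂ = 125 − 121 = 4.0000; interval 4.0000 ± 2.9951 = (1.00, 7.00).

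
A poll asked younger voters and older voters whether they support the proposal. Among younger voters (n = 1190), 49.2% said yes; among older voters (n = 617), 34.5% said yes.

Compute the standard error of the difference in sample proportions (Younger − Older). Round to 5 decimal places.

0.02401

The two standard errors are √(0.4920×0.5080/1190) = 0.01449 and √(0.3450×0.6550/617) = 0.01914.
Because the samples are independent, SE_diff = √(0.01449² + 0.01914²) = 0.02401.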